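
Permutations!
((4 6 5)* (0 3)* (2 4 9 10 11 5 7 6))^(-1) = (0 3)(2 4)(5 11 10 9)(6 7) = [3, 1, 4, 0, 2, 11, 7, 6, 8, 5, 9, 10]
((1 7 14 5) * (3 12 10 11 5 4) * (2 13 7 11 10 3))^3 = (2 14 13 4 7)(3 12) = [0, 1, 14, 12, 7, 5, 6, 2, 8, 9, 10, 11, 3, 4, 13]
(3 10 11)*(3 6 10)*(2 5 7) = (2 5 7)(6 10 11) = [0, 1, 5, 3, 4, 7, 10, 2, 8, 9, 11, 6]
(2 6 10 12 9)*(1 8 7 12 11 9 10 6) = [0, 8, 1, 3, 4, 5, 6, 12, 7, 2, 11, 9, 10] = (1 8 7 12 10 11 9 2)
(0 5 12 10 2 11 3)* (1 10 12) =[5, 10, 11, 0, 4, 1, 6, 7, 8, 9, 2, 3, 12] =(12)(0 5 1 10 2 11 3)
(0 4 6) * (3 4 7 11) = (0 7 11 3 4 6) = [7, 1, 2, 4, 6, 5, 0, 11, 8, 9, 10, 3]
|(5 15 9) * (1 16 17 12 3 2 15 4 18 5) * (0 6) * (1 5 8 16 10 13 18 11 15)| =10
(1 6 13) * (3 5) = (1 6 13)(3 5) = [0, 6, 2, 5, 4, 3, 13, 7, 8, 9, 10, 11, 12, 1]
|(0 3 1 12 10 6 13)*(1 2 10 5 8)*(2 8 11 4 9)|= |(0 3 8 1 12 5 11 4 9 2 10 6 13)|= 13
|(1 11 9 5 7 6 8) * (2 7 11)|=|(1 2 7 6 8)(5 11 9)|=15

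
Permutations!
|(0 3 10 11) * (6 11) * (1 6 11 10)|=|(0 3 1 6 10 11)|=6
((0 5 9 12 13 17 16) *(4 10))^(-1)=(0 16 17 13 12 9 5)(4 10)=[16, 1, 2, 3, 10, 0, 6, 7, 8, 5, 4, 11, 9, 12, 14, 15, 17, 13]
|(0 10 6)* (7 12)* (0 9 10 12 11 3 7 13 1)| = 12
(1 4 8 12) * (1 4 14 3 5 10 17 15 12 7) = (1 14 3 5 10 17 15 12 4 8 7) = [0, 14, 2, 5, 8, 10, 6, 1, 7, 9, 17, 11, 4, 13, 3, 12, 16, 15]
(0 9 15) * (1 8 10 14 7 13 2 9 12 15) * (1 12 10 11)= (0 10 14 7 13 2 9 12 15)(1 8 11)= [10, 8, 9, 3, 4, 5, 6, 13, 11, 12, 14, 1, 15, 2, 7, 0]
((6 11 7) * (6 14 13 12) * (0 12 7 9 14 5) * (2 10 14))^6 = (0 10 12 14 6 13 11 7 9 5 2) = [10, 1, 0, 3, 4, 2, 13, 9, 8, 5, 12, 7, 14, 11, 6]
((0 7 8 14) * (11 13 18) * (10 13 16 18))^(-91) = (0 7 8 14)(10 13)(11 18 16) = [7, 1, 2, 3, 4, 5, 6, 8, 14, 9, 13, 18, 12, 10, 0, 15, 11, 17, 16]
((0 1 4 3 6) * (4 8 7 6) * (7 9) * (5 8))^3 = (0 8 6 5 7 1 9)(3 4) = [8, 9, 2, 4, 3, 7, 5, 1, 6, 0]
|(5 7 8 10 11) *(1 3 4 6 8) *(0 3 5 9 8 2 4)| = 12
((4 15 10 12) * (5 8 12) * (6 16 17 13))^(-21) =(4 5)(6 13 17 16)(8 15)(10 12) =[0, 1, 2, 3, 5, 4, 13, 7, 15, 9, 12, 11, 10, 17, 14, 8, 6, 16]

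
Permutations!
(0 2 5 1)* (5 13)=(0 2 13 5 1)=[2, 0, 13, 3, 4, 1, 6, 7, 8, 9, 10, 11, 12, 5]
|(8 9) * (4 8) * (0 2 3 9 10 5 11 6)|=|(0 2 3 9 4 8 10 5 11 6)|=10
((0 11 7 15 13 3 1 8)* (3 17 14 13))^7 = (13 17 14) = [0, 1, 2, 3, 4, 5, 6, 7, 8, 9, 10, 11, 12, 17, 13, 15, 16, 14]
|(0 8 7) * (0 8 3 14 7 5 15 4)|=|(0 3 14 7 8 5 15 4)|=8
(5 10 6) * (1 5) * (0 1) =(0 1 5 10 6) =[1, 5, 2, 3, 4, 10, 0, 7, 8, 9, 6]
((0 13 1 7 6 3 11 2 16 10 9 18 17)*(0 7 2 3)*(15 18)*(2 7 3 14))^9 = (0 6 7 1 13)(2 14 11 3 17 18 15 9 10 16) = [6, 13, 14, 17, 4, 5, 7, 1, 8, 10, 16, 3, 12, 0, 11, 9, 2, 18, 15]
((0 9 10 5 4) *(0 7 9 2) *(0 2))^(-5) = (10) = [0, 1, 2, 3, 4, 5, 6, 7, 8, 9, 10]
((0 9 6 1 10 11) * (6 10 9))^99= (0 9)(1 11)(6 10)= [9, 11, 2, 3, 4, 5, 10, 7, 8, 0, 6, 1]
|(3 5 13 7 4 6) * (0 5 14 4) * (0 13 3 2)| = |(0 5 3 14 4 6 2)(7 13)| = 14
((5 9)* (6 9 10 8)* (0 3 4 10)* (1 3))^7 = (0 9 8 4 1 5 6 10 3) = [9, 5, 2, 0, 1, 6, 10, 7, 4, 8, 3]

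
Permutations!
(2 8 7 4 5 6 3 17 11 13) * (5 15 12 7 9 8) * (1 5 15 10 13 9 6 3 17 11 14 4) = (1 5 3 11 9 8 6 17 14 4 10 13 2 15 12 7) = [0, 5, 15, 11, 10, 3, 17, 1, 6, 8, 13, 9, 7, 2, 4, 12, 16, 14]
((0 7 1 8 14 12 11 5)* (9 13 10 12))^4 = (0 14 12 7 9 11 1 13 5 8 10) = [14, 13, 2, 3, 4, 8, 6, 9, 10, 11, 0, 1, 7, 5, 12]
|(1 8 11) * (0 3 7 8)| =|(0 3 7 8 11 1)| =6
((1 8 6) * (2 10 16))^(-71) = (1 8 6)(2 10 16) = [0, 8, 10, 3, 4, 5, 1, 7, 6, 9, 16, 11, 12, 13, 14, 15, 2]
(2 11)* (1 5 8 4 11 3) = (1 5 8 4 11 2 3) = [0, 5, 3, 1, 11, 8, 6, 7, 4, 9, 10, 2]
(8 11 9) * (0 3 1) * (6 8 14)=(0 3 1)(6 8 11 9 14)=[3, 0, 2, 1, 4, 5, 8, 7, 11, 14, 10, 9, 12, 13, 6]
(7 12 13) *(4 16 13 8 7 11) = (4 16 13 11)(7 12 8) = [0, 1, 2, 3, 16, 5, 6, 12, 7, 9, 10, 4, 8, 11, 14, 15, 13]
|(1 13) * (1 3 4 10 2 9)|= 7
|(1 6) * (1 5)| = |(1 6 5)| = 3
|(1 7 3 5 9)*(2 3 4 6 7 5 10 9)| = |(1 5 2 3 10 9)(4 6 7)| = 6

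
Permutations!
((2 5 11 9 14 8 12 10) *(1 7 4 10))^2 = (1 4 2 11 14 12 7 10 5 9 8) = [0, 4, 11, 3, 2, 9, 6, 10, 1, 8, 5, 14, 7, 13, 12]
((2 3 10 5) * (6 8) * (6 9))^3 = (2 5 10 3) = [0, 1, 5, 2, 4, 10, 6, 7, 8, 9, 3]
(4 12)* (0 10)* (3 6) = [10, 1, 2, 6, 12, 5, 3, 7, 8, 9, 0, 11, 4] = (0 10)(3 6)(4 12)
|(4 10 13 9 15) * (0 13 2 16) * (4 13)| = |(0 4 10 2 16)(9 15 13)| = 15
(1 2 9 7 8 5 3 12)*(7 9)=(1 2 7 8 5 3 12)=[0, 2, 7, 12, 4, 3, 6, 8, 5, 9, 10, 11, 1]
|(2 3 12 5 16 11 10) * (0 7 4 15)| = 28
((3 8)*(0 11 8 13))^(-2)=(0 3 11 13 8)=[3, 1, 2, 11, 4, 5, 6, 7, 0, 9, 10, 13, 12, 8]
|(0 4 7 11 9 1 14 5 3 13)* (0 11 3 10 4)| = 10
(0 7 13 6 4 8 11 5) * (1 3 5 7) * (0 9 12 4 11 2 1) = (1 3 5 9 12 4 8 2)(6 11 7 13) = [0, 3, 1, 5, 8, 9, 11, 13, 2, 12, 10, 7, 4, 6]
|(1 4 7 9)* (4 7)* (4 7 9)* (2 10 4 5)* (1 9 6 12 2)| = |(1 6 12 2 10 4 7 5)| = 8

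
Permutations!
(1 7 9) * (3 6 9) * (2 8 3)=(1 7 2 8 3 6 9)=[0, 7, 8, 6, 4, 5, 9, 2, 3, 1]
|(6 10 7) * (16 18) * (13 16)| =3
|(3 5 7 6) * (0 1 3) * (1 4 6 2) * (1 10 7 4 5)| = |(0 5 4 6)(1 3)(2 10 7)| = 12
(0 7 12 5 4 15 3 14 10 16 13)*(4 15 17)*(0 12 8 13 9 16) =(0 7 8 13 12 5 15 3 14 10)(4 17)(9 16) =[7, 1, 2, 14, 17, 15, 6, 8, 13, 16, 0, 11, 5, 12, 10, 3, 9, 4]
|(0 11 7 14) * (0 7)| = |(0 11)(7 14)| = 2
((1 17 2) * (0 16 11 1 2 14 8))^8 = [16, 17, 2, 3, 4, 5, 6, 7, 0, 9, 10, 1, 12, 13, 8, 15, 11, 14] = (0 16 11 1 17 14 8)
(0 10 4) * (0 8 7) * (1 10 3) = (0 3 1 10 4 8 7) = [3, 10, 2, 1, 8, 5, 6, 0, 7, 9, 4]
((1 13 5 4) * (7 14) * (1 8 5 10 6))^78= (14)(1 10)(6 13)= [0, 10, 2, 3, 4, 5, 13, 7, 8, 9, 1, 11, 12, 6, 14]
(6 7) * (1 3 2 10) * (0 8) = (0 8)(1 3 2 10)(6 7) = [8, 3, 10, 2, 4, 5, 7, 6, 0, 9, 1]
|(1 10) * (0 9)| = |(0 9)(1 10)| = 2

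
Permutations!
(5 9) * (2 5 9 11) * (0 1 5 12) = (0 1 5 11 2 12) = [1, 5, 12, 3, 4, 11, 6, 7, 8, 9, 10, 2, 0]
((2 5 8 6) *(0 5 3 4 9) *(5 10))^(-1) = (0 9 4 3 2 6 8 5 10) = [9, 1, 6, 2, 3, 10, 8, 7, 5, 4, 0]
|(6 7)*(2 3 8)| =|(2 3 8)(6 7)| =6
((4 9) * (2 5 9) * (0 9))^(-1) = [5, 1, 4, 3, 9, 2, 6, 7, 8, 0] = (0 5 2 4 9)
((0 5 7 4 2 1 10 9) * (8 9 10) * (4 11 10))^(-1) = (0 9 8 1 2 4 10 11 7 5) = [9, 2, 4, 3, 10, 0, 6, 5, 1, 8, 11, 7]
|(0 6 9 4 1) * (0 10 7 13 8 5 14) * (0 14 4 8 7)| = |(14)(0 6 9 8 5 4 1 10)(7 13)| = 8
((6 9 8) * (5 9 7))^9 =(5 7 6 8 9) =[0, 1, 2, 3, 4, 7, 8, 6, 9, 5]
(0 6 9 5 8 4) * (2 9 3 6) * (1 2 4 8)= [4, 2, 9, 6, 0, 1, 3, 7, 8, 5]= (0 4)(1 2 9 5)(3 6)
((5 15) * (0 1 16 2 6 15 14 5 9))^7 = (16)(5 14) = [0, 1, 2, 3, 4, 14, 6, 7, 8, 9, 10, 11, 12, 13, 5, 15, 16]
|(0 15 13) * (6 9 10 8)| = 12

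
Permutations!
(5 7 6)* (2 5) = (2 5 7 6) = [0, 1, 5, 3, 4, 7, 2, 6]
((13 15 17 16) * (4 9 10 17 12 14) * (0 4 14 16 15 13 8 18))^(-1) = (0 18 8 16 12 15 17 10 9 4) = [18, 1, 2, 3, 0, 5, 6, 7, 16, 4, 9, 11, 15, 13, 14, 17, 12, 10, 8]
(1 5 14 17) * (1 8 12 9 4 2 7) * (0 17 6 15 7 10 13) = (0 17 8 12 9 4 2 10 13)(1 5 14 6 15 7) = [17, 5, 10, 3, 2, 14, 15, 1, 12, 4, 13, 11, 9, 0, 6, 7, 16, 8]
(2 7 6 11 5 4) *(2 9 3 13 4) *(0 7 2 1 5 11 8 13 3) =(0 7 6 8 13 4 9)(1 5) =[7, 5, 2, 3, 9, 1, 8, 6, 13, 0, 10, 11, 12, 4]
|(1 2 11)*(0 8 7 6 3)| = |(0 8 7 6 3)(1 2 11)| = 15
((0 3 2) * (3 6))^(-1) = (0 2 3 6) = [2, 1, 3, 6, 4, 5, 0]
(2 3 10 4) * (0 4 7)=[4, 1, 3, 10, 2, 5, 6, 0, 8, 9, 7]=(0 4 2 3 10 7)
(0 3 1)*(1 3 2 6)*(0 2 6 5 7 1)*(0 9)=(0 6 9)(1 2 5 7)=[6, 2, 5, 3, 4, 7, 9, 1, 8, 0]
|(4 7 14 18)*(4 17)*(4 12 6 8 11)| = |(4 7 14 18 17 12 6 8 11)| = 9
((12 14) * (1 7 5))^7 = [0, 7, 2, 3, 4, 1, 6, 5, 8, 9, 10, 11, 14, 13, 12] = (1 7 5)(12 14)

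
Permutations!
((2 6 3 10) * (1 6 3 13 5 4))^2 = (1 13 4 6 5)(2 10 3) = [0, 13, 10, 2, 6, 1, 5, 7, 8, 9, 3, 11, 12, 4]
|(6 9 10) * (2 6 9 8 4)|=4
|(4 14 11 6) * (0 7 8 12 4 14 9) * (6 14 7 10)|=|(0 10 6 7 8 12 4 9)(11 14)|=8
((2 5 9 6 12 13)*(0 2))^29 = (0 2 5 9 6 12 13) = [2, 1, 5, 3, 4, 9, 12, 7, 8, 6, 10, 11, 13, 0]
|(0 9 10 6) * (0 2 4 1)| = 7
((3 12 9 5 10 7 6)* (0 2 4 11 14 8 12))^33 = [9, 1, 5, 12, 10, 4, 8, 14, 3, 2, 11, 7, 0, 13, 6] = (0 9 2 5 4 10 11 7 14 6 8 3 12)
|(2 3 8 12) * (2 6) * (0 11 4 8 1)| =|(0 11 4 8 12 6 2 3 1)| =9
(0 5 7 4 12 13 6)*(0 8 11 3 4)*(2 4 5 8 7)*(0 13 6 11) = [8, 1, 4, 5, 12, 2, 7, 13, 0, 9, 10, 3, 6, 11] = (0 8)(2 4 12 6 7 13 11 3 5)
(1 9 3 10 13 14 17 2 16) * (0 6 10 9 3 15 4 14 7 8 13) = [6, 3, 16, 9, 14, 5, 10, 8, 13, 15, 0, 11, 12, 7, 17, 4, 1, 2] = (0 6 10)(1 3 9 15 4 14 17 2 16)(7 8 13)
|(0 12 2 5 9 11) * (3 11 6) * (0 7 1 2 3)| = |(0 12 3 11 7 1 2 5 9 6)| = 10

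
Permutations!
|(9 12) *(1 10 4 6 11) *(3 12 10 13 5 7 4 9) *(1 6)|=10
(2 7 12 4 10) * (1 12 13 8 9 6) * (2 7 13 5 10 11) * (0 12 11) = (0 12 4)(1 11 2 13 8 9 6)(5 10 7) = [12, 11, 13, 3, 0, 10, 1, 5, 9, 6, 7, 2, 4, 8]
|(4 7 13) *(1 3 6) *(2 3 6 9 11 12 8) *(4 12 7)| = 8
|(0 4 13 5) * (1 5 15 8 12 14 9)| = 10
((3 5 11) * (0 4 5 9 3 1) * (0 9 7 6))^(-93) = (0 3 11)(1 4 7)(5 6 9) = [3, 4, 2, 11, 7, 6, 9, 1, 8, 5, 10, 0]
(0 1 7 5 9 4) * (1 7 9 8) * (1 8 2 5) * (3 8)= (0 7 1 9 4)(2 5)(3 8)= [7, 9, 5, 8, 0, 2, 6, 1, 3, 4]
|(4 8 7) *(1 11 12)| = 3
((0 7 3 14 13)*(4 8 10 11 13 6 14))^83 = [4, 1, 2, 10, 11, 5, 14, 8, 13, 9, 0, 7, 12, 3, 6] = (0 4 11 7 8 13 3 10)(6 14)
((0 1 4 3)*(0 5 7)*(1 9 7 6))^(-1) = (0 7 9)(1 6 5 3 4) = [7, 6, 2, 4, 1, 3, 5, 9, 8, 0]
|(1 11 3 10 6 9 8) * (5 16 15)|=|(1 11 3 10 6 9 8)(5 16 15)|=21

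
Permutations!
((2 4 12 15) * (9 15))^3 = (2 9 4 15 12) = [0, 1, 9, 3, 15, 5, 6, 7, 8, 4, 10, 11, 2, 13, 14, 12]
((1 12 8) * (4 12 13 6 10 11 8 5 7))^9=(1 10)(4 12 5 7)(6 8)(11 13)=[0, 10, 2, 3, 12, 7, 8, 4, 6, 9, 1, 13, 5, 11]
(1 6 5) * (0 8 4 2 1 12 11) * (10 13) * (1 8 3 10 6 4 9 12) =(0 3 10 13 6 5 1 4 2 8 9 12 11) =[3, 4, 8, 10, 2, 1, 5, 7, 9, 12, 13, 0, 11, 6]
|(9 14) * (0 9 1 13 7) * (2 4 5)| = |(0 9 14 1 13 7)(2 4 5)| = 6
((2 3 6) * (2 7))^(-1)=(2 7 6 3)=[0, 1, 7, 2, 4, 5, 3, 6]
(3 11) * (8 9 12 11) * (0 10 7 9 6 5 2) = (0 10 7 9 12 11 3 8 6 5 2) = [10, 1, 0, 8, 4, 2, 5, 9, 6, 12, 7, 3, 11]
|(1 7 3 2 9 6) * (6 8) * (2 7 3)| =7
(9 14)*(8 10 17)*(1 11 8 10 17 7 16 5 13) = [0, 11, 2, 3, 4, 13, 6, 16, 17, 14, 7, 8, 12, 1, 9, 15, 5, 10] = (1 11 8 17 10 7 16 5 13)(9 14)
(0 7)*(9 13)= (0 7)(9 13)= [7, 1, 2, 3, 4, 5, 6, 0, 8, 13, 10, 11, 12, 9]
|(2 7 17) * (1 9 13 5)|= |(1 9 13 5)(2 7 17)|= 12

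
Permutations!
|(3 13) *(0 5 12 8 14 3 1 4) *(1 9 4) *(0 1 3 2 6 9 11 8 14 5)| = 12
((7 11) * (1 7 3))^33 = (1 7 11 3) = [0, 7, 2, 1, 4, 5, 6, 11, 8, 9, 10, 3]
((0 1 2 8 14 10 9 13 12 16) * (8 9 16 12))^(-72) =[0, 1, 2, 3, 4, 5, 6, 7, 8, 9, 10, 11, 12, 13, 14, 15, 16] =(16)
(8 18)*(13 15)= (8 18)(13 15)= [0, 1, 2, 3, 4, 5, 6, 7, 18, 9, 10, 11, 12, 15, 14, 13, 16, 17, 8]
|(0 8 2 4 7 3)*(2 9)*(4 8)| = |(0 4 7 3)(2 8 9)| = 12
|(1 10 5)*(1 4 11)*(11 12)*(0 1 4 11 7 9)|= |(0 1 10 5 11 4 12 7 9)|= 9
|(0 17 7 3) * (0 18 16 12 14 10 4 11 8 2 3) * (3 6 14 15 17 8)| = |(0 8 2 6 14 10 4 11 3 18 16 12 15 17 7)| = 15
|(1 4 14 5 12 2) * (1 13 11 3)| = 9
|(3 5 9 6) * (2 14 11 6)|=|(2 14 11 6 3 5 9)|=7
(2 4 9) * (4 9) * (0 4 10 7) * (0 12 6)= (0 4 10 7 12 6)(2 9)= [4, 1, 9, 3, 10, 5, 0, 12, 8, 2, 7, 11, 6]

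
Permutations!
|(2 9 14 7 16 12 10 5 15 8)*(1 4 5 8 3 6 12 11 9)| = 10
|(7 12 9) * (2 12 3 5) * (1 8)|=|(1 8)(2 12 9 7 3 5)|=6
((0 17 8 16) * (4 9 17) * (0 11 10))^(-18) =(0 11 8 9)(4 10 16 17) =[11, 1, 2, 3, 10, 5, 6, 7, 9, 0, 16, 8, 12, 13, 14, 15, 17, 4]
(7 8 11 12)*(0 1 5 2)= [1, 5, 0, 3, 4, 2, 6, 8, 11, 9, 10, 12, 7]= (0 1 5 2)(7 8 11 12)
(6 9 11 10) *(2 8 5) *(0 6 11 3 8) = (0 6 9 3 8 5 2)(10 11) = [6, 1, 0, 8, 4, 2, 9, 7, 5, 3, 11, 10]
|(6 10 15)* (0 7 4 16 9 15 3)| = |(0 7 4 16 9 15 6 10 3)| = 9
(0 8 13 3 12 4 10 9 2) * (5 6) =(0 8 13 3 12 4 10 9 2)(5 6) =[8, 1, 0, 12, 10, 6, 5, 7, 13, 2, 9, 11, 4, 3]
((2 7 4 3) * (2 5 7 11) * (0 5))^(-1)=[3, 1, 11, 4, 7, 0, 6, 5, 8, 9, 10, 2]=(0 3 4 7 5)(2 11)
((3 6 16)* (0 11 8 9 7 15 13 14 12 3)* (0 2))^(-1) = (0 2 16 6 3 12 14 13 15 7 9 8 11) = [2, 1, 16, 12, 4, 5, 3, 9, 11, 8, 10, 0, 14, 15, 13, 7, 6]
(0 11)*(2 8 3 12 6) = [11, 1, 8, 12, 4, 5, 2, 7, 3, 9, 10, 0, 6] = (0 11)(2 8 3 12 6)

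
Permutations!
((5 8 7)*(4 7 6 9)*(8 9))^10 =(4 5)(7 9) =[0, 1, 2, 3, 5, 4, 6, 9, 8, 7]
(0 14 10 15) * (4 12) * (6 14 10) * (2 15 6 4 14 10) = (0 2 15)(4 12 14)(6 10) = [2, 1, 15, 3, 12, 5, 10, 7, 8, 9, 6, 11, 14, 13, 4, 0]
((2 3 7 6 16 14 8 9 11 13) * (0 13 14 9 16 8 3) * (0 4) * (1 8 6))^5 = (0 13 2 4)(1 14 16 7 11 8 3 9) = [13, 14, 4, 9, 0, 5, 6, 11, 3, 1, 10, 8, 12, 2, 16, 15, 7]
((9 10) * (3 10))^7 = (3 10 9) = [0, 1, 2, 10, 4, 5, 6, 7, 8, 3, 9]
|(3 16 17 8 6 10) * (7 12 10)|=8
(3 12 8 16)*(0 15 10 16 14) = (0 15 10 16 3 12 8 14) = [15, 1, 2, 12, 4, 5, 6, 7, 14, 9, 16, 11, 8, 13, 0, 10, 3]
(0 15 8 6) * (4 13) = [15, 1, 2, 3, 13, 5, 0, 7, 6, 9, 10, 11, 12, 4, 14, 8] = (0 15 8 6)(4 13)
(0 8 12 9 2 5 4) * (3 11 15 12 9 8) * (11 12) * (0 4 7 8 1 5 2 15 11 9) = (0 3 12 1 5 7 8)(9 15) = [3, 5, 2, 12, 4, 7, 6, 8, 0, 15, 10, 11, 1, 13, 14, 9]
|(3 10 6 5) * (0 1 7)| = |(0 1 7)(3 10 6 5)| = 12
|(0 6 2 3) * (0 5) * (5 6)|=|(0 5)(2 3 6)|=6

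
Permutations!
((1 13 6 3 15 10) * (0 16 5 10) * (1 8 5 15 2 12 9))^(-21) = (16) = [0, 1, 2, 3, 4, 5, 6, 7, 8, 9, 10, 11, 12, 13, 14, 15, 16]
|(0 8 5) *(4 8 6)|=|(0 6 4 8 5)|=5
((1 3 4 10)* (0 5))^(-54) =(1 4)(3 10) =[0, 4, 2, 10, 1, 5, 6, 7, 8, 9, 3]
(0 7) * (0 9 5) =(0 7 9 5) =[7, 1, 2, 3, 4, 0, 6, 9, 8, 5]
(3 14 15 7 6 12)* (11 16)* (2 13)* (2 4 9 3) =(2 13 4 9 3 14 15 7 6 12)(11 16) =[0, 1, 13, 14, 9, 5, 12, 6, 8, 3, 10, 16, 2, 4, 15, 7, 11]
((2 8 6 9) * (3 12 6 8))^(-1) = (2 9 6 12 3) = [0, 1, 9, 2, 4, 5, 12, 7, 8, 6, 10, 11, 3]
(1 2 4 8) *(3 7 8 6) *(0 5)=(0 5)(1 2 4 6 3 7 8)=[5, 2, 4, 7, 6, 0, 3, 8, 1]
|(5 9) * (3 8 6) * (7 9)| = 3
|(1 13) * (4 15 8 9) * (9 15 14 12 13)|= 6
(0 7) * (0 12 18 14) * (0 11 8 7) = [0, 1, 2, 3, 4, 5, 6, 12, 7, 9, 10, 8, 18, 13, 11, 15, 16, 17, 14] = (7 12 18 14 11 8)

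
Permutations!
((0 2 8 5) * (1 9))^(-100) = (9) = [0, 1, 2, 3, 4, 5, 6, 7, 8, 9]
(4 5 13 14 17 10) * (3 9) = [0, 1, 2, 9, 5, 13, 6, 7, 8, 3, 4, 11, 12, 14, 17, 15, 16, 10] = (3 9)(4 5 13 14 17 10)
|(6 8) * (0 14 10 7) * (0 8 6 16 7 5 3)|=15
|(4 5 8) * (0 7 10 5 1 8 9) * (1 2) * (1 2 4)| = 10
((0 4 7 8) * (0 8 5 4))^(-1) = [0, 1, 2, 3, 5, 7, 6, 4, 8] = (8)(4 5 7)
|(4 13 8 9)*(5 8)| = 5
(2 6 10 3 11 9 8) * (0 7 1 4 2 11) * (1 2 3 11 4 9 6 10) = [7, 9, 10, 0, 3, 5, 1, 2, 4, 8, 11, 6] = (0 7 2 10 11 6 1 9 8 4 3)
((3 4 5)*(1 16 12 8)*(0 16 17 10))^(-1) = [10, 8, 2, 5, 3, 4, 6, 7, 12, 9, 17, 11, 16, 13, 14, 15, 0, 1] = (0 10 17 1 8 12 16)(3 5 4)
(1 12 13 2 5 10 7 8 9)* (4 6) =(1 12 13 2 5 10 7 8 9)(4 6) =[0, 12, 5, 3, 6, 10, 4, 8, 9, 1, 7, 11, 13, 2]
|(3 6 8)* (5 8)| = |(3 6 5 8)| = 4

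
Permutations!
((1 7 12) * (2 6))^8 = (1 12 7) = [0, 12, 2, 3, 4, 5, 6, 1, 8, 9, 10, 11, 7]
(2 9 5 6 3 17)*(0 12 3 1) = [12, 0, 9, 17, 4, 6, 1, 7, 8, 5, 10, 11, 3, 13, 14, 15, 16, 2] = (0 12 3 17 2 9 5 6 1)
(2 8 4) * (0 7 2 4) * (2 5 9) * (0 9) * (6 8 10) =(0 7 5)(2 10 6 8 9) =[7, 1, 10, 3, 4, 0, 8, 5, 9, 2, 6]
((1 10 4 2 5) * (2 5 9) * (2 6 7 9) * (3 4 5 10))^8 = [0, 10, 2, 5, 1, 4, 9, 6, 8, 7, 3] = (1 10 3 5 4)(6 9 7)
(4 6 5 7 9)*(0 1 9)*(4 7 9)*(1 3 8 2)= (0 3 8 2 1 4 6 5 9 7)= [3, 4, 1, 8, 6, 9, 5, 0, 2, 7]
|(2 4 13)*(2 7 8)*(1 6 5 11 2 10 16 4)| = |(1 6 5 11 2)(4 13 7 8 10 16)| = 30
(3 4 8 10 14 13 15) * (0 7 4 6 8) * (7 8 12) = [8, 1, 2, 6, 0, 5, 12, 4, 10, 9, 14, 11, 7, 15, 13, 3] = (0 8 10 14 13 15 3 6 12 7 4)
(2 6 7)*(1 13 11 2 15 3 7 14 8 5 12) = (1 13 11 2 6 14 8 5 12)(3 7 15) = [0, 13, 6, 7, 4, 12, 14, 15, 5, 9, 10, 2, 1, 11, 8, 3]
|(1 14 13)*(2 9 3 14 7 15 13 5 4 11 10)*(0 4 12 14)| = 84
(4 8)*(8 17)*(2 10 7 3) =(2 10 7 3)(4 17 8) =[0, 1, 10, 2, 17, 5, 6, 3, 4, 9, 7, 11, 12, 13, 14, 15, 16, 8]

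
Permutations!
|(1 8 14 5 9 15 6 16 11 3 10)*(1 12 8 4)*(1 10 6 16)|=13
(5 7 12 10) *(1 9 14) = (1 9 14)(5 7 12 10) = [0, 9, 2, 3, 4, 7, 6, 12, 8, 14, 5, 11, 10, 13, 1]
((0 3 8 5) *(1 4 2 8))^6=(0 5 8 2 4 1 3)=[5, 3, 4, 0, 1, 8, 6, 7, 2]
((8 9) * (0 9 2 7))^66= (0 9 8 2 7)= [9, 1, 7, 3, 4, 5, 6, 0, 2, 8]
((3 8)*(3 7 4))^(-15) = (3 8 7 4) = [0, 1, 2, 8, 3, 5, 6, 4, 7]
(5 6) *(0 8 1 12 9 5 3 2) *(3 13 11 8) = (0 3 2)(1 12 9 5 6 13 11 8) = [3, 12, 0, 2, 4, 6, 13, 7, 1, 5, 10, 8, 9, 11]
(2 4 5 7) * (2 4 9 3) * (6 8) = (2 9 3)(4 5 7)(6 8) = [0, 1, 9, 2, 5, 7, 8, 4, 6, 3]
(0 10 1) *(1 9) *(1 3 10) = [1, 0, 2, 10, 4, 5, 6, 7, 8, 3, 9] = (0 1)(3 10 9)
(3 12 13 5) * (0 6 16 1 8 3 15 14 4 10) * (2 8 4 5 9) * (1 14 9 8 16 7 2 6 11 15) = [11, 4, 16, 12, 10, 1, 7, 2, 3, 6, 0, 15, 13, 8, 5, 9, 14] = (0 11 15 9 6 7 2 16 14 5 1 4 10)(3 12 13 8)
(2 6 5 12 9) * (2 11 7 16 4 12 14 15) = (2 6 5 14 15)(4 12 9 11 7 16) = [0, 1, 6, 3, 12, 14, 5, 16, 8, 11, 10, 7, 9, 13, 15, 2, 4]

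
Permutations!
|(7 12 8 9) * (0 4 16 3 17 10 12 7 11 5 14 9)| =|(0 4 16 3 17 10 12 8)(5 14 9 11)| =8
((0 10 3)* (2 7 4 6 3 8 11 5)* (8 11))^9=(11)=[0, 1, 2, 3, 4, 5, 6, 7, 8, 9, 10, 11]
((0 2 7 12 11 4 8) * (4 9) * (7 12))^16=(0 12 9 8 2 11 4)=[12, 1, 11, 3, 0, 5, 6, 7, 2, 8, 10, 4, 9]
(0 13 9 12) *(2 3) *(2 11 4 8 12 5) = (0 13 9 5 2 3 11 4 8 12) = [13, 1, 3, 11, 8, 2, 6, 7, 12, 5, 10, 4, 0, 9]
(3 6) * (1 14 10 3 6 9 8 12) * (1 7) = (1 14 10 3 9 8 12 7) = [0, 14, 2, 9, 4, 5, 6, 1, 12, 8, 3, 11, 7, 13, 10]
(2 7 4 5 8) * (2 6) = (2 7 4 5 8 6) = [0, 1, 7, 3, 5, 8, 2, 4, 6]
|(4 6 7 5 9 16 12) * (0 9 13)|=|(0 9 16 12 4 6 7 5 13)|=9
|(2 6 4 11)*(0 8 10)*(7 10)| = 4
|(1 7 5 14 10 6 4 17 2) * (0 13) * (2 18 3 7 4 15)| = 12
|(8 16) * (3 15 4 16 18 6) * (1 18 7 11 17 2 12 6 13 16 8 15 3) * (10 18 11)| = 24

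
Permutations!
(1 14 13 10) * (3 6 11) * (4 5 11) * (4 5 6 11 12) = (1 14 13 10)(3 11)(4 6 5 12) = [0, 14, 2, 11, 6, 12, 5, 7, 8, 9, 1, 3, 4, 10, 13]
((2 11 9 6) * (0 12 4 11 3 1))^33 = (0 2 11)(1 6 4)(3 9 12) = [2, 6, 11, 9, 1, 5, 4, 7, 8, 12, 10, 0, 3]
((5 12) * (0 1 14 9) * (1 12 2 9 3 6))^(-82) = (0 2 12 9 5)(1 3)(6 14) = [2, 3, 12, 1, 4, 0, 14, 7, 8, 5, 10, 11, 9, 13, 6]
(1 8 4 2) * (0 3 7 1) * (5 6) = (0 3 7 1 8 4 2)(5 6) = [3, 8, 0, 7, 2, 6, 5, 1, 4]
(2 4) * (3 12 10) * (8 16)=(2 4)(3 12 10)(8 16)=[0, 1, 4, 12, 2, 5, 6, 7, 16, 9, 3, 11, 10, 13, 14, 15, 8]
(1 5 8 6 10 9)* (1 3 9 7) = (1 5 8 6 10 7)(3 9) = [0, 5, 2, 9, 4, 8, 10, 1, 6, 3, 7]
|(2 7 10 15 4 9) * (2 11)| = |(2 7 10 15 4 9 11)| = 7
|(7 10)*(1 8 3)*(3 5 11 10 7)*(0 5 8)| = 6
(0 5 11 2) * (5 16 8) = (0 16 8 5 11 2) = [16, 1, 0, 3, 4, 11, 6, 7, 5, 9, 10, 2, 12, 13, 14, 15, 8]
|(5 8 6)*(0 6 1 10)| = 6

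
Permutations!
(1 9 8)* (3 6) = (1 9 8)(3 6) = [0, 9, 2, 6, 4, 5, 3, 7, 1, 8]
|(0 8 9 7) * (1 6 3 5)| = |(0 8 9 7)(1 6 3 5)| = 4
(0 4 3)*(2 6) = (0 4 3)(2 6) = [4, 1, 6, 0, 3, 5, 2]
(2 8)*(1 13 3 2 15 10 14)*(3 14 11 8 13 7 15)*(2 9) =[0, 7, 13, 9, 4, 5, 6, 15, 3, 2, 11, 8, 12, 14, 1, 10] =(1 7 15 10 11 8 3 9 2 13 14)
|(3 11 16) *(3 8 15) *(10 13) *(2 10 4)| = |(2 10 13 4)(3 11 16 8 15)| = 20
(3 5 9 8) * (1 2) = (1 2)(3 5 9 8) = [0, 2, 1, 5, 4, 9, 6, 7, 3, 8]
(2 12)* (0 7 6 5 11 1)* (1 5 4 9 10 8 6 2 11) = [7, 0, 12, 3, 9, 1, 4, 2, 6, 10, 8, 5, 11] = (0 7 2 12 11 5 1)(4 9 10 8 6)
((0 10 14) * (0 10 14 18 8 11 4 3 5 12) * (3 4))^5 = (0 11 14 3 10 5 18 12 8) = [11, 1, 2, 10, 4, 18, 6, 7, 0, 9, 5, 14, 8, 13, 3, 15, 16, 17, 12]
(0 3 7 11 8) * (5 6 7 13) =(0 3 13 5 6 7 11 8) =[3, 1, 2, 13, 4, 6, 7, 11, 0, 9, 10, 8, 12, 5]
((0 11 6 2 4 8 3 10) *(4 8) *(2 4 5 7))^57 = (0 8 5 11 3 7 6 10 2 4) = [8, 1, 4, 7, 0, 11, 10, 6, 5, 9, 2, 3]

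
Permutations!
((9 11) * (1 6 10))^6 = (11) = [0, 1, 2, 3, 4, 5, 6, 7, 8, 9, 10, 11]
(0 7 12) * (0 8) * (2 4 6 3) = [7, 1, 4, 2, 6, 5, 3, 12, 0, 9, 10, 11, 8] = (0 7 12 8)(2 4 6 3)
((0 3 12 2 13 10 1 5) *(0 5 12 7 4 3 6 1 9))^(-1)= [9, 6, 12, 4, 7, 5, 0, 3, 8, 10, 13, 11, 1, 2]= (0 9 10 13 2 12 1 6)(3 4 7)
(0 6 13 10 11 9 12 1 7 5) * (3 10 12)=[6, 7, 2, 10, 4, 0, 13, 5, 8, 3, 11, 9, 1, 12]=(0 6 13 12 1 7 5)(3 10 11 9)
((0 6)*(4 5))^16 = (6) = [0, 1, 2, 3, 4, 5, 6]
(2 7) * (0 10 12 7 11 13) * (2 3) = (0 10 12 7 3 2 11 13) = [10, 1, 11, 2, 4, 5, 6, 3, 8, 9, 12, 13, 7, 0]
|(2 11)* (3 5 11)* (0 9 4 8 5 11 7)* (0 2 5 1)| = 5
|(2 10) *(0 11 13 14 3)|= |(0 11 13 14 3)(2 10)|= 10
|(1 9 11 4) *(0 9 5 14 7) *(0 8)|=|(0 9 11 4 1 5 14 7 8)|=9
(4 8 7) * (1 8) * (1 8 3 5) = (1 3 5)(4 8 7) = [0, 3, 2, 5, 8, 1, 6, 4, 7]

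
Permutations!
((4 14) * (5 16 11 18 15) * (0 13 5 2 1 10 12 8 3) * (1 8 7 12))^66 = (0 15 5 8 11)(2 16 3 18 13) = [15, 1, 16, 18, 4, 8, 6, 7, 11, 9, 10, 0, 12, 2, 14, 5, 3, 17, 13]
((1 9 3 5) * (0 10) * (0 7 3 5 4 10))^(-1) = (1 5 9)(3 7 10 4) = [0, 5, 2, 7, 3, 9, 6, 10, 8, 1, 4]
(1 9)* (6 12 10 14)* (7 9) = (1 7 9)(6 12 10 14) = [0, 7, 2, 3, 4, 5, 12, 9, 8, 1, 14, 11, 10, 13, 6]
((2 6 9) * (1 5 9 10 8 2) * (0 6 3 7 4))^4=(0 2)(1 5 9)(3 6)(4 8)(7 10)=[2, 5, 0, 6, 8, 9, 3, 10, 4, 1, 7]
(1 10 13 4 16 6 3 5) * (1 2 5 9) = [0, 10, 5, 9, 16, 2, 3, 7, 8, 1, 13, 11, 12, 4, 14, 15, 6] = (1 10 13 4 16 6 3 9)(2 5)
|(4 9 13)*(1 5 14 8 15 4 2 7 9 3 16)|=|(1 5 14 8 15 4 3 16)(2 7 9 13)|=8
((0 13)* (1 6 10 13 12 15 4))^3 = (0 4 10 12 1 13 15 6) = [4, 13, 2, 3, 10, 5, 0, 7, 8, 9, 12, 11, 1, 15, 14, 6]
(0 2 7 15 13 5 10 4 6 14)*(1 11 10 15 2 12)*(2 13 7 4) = (0 12 1 11 10 2 4 6 14)(5 15 7 13) = [12, 11, 4, 3, 6, 15, 14, 13, 8, 9, 2, 10, 1, 5, 0, 7]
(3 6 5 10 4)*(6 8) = (3 8 6 5 10 4) = [0, 1, 2, 8, 3, 10, 5, 7, 6, 9, 4]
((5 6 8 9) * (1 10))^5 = (1 10)(5 6 8 9) = [0, 10, 2, 3, 4, 6, 8, 7, 9, 5, 1]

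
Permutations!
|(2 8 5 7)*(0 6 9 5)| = |(0 6 9 5 7 2 8)| = 7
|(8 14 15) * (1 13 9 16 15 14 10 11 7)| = 9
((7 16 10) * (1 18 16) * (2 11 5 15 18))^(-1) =(1 7 10 16 18 15 5 11 2) =[0, 7, 1, 3, 4, 11, 6, 10, 8, 9, 16, 2, 12, 13, 14, 5, 18, 17, 15]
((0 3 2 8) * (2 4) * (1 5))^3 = (0 2 3 8 4)(1 5) = [2, 5, 3, 8, 0, 1, 6, 7, 4]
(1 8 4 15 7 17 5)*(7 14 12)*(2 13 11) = (1 8 4 15 14 12 7 17 5)(2 13 11) = [0, 8, 13, 3, 15, 1, 6, 17, 4, 9, 10, 2, 7, 11, 12, 14, 16, 5]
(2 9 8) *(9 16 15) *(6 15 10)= [0, 1, 16, 3, 4, 5, 15, 7, 2, 8, 6, 11, 12, 13, 14, 9, 10]= (2 16 10 6 15 9 8)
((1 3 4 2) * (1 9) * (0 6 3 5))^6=(0 1 2 3)(4 6 5 9)=[1, 2, 3, 0, 6, 9, 5, 7, 8, 4]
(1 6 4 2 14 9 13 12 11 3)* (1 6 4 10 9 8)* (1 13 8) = (1 4 2 14)(3 6 10 9 8 13 12 11) = [0, 4, 14, 6, 2, 5, 10, 7, 13, 8, 9, 3, 11, 12, 1]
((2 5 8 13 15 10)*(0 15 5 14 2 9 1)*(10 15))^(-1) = (15)(0 1 9 10)(2 14)(5 13 8) = [1, 9, 14, 3, 4, 13, 6, 7, 5, 10, 0, 11, 12, 8, 2, 15]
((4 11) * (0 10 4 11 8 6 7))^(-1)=(11)(0 7 6 8 4 10)=[7, 1, 2, 3, 10, 5, 8, 6, 4, 9, 0, 11]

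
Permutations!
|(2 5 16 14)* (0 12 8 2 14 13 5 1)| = |(0 12 8 2 1)(5 16 13)| = 15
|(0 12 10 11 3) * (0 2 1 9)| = 8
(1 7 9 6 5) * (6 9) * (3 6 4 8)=(9)(1 7 4 8 3 6 5)=[0, 7, 2, 6, 8, 1, 5, 4, 3, 9]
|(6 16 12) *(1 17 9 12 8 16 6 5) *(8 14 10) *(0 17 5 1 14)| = |(0 17 9 12 1 5 14 10 8 16)| = 10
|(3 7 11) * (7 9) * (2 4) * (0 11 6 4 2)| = |(0 11 3 9 7 6 4)| = 7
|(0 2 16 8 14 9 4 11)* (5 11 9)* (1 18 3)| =|(0 2 16 8 14 5 11)(1 18 3)(4 9)| =42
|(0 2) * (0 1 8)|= 4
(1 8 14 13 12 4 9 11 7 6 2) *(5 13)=(1 8 14 5 13 12 4 9 11 7 6 2)=[0, 8, 1, 3, 9, 13, 2, 6, 14, 11, 10, 7, 4, 12, 5]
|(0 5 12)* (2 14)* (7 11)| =6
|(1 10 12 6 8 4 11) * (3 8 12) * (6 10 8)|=|(1 8 4 11)(3 6 12 10)|=4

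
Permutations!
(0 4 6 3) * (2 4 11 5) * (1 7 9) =(0 11 5 2 4 6 3)(1 7 9) =[11, 7, 4, 0, 6, 2, 3, 9, 8, 1, 10, 5]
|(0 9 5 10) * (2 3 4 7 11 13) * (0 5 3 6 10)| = 11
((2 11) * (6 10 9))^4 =(11)(6 10 9) =[0, 1, 2, 3, 4, 5, 10, 7, 8, 6, 9, 11]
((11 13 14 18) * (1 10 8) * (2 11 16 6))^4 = [0, 10, 18, 3, 4, 5, 14, 7, 1, 9, 8, 16, 12, 6, 2, 15, 13, 17, 11] = (1 10 8)(2 18 11 16 13 6 14)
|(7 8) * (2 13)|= 2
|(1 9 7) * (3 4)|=|(1 9 7)(3 4)|=6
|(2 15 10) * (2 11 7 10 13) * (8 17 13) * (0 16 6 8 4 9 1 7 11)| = |(0 16 6 8 17 13 2 15 4 9 1 7 10)| = 13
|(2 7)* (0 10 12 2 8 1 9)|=8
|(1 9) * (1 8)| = 3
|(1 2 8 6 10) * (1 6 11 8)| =2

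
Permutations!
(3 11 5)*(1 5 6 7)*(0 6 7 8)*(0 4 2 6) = (1 5 3 11 7)(2 6 8 4) = [0, 5, 6, 11, 2, 3, 8, 1, 4, 9, 10, 7]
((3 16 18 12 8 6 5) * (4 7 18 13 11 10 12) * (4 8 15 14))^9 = (3 7 10 5 4 11 6 14 13 8 15 16 18 12) = [0, 1, 2, 7, 11, 4, 14, 10, 15, 9, 5, 6, 3, 8, 13, 16, 18, 17, 12]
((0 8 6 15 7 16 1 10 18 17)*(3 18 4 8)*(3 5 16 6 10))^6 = (0 17 18 3 1 16 5) = [17, 16, 2, 1, 4, 0, 6, 7, 8, 9, 10, 11, 12, 13, 14, 15, 5, 18, 3]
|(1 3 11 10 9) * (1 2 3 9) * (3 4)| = |(1 9 2 4 3 11 10)| = 7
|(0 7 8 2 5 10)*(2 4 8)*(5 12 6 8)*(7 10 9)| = 8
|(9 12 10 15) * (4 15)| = 5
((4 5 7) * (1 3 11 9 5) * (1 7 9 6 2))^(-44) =(1 3 11 6 2) =[0, 3, 1, 11, 4, 5, 2, 7, 8, 9, 10, 6]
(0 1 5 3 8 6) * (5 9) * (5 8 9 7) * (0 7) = (0 1)(3 9 8 6 7 5) = [1, 0, 2, 9, 4, 3, 7, 5, 6, 8]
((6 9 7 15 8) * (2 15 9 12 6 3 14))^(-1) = [0, 1, 14, 8, 4, 5, 12, 9, 15, 7, 10, 11, 6, 13, 3, 2] = (2 14 3 8 15)(6 12)(7 9)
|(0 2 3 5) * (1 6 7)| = 12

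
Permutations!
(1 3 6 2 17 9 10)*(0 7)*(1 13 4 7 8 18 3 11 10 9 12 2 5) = (0 8 18 3 6 5 1 11 10 13 4 7)(2 17 12) = [8, 11, 17, 6, 7, 1, 5, 0, 18, 9, 13, 10, 2, 4, 14, 15, 16, 12, 3]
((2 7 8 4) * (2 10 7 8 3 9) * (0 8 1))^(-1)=(0 1 2 9 3 7 10 4 8)=[1, 2, 9, 7, 8, 5, 6, 10, 0, 3, 4]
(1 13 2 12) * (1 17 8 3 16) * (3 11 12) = (1 13 2 3 16)(8 11 12 17) = [0, 13, 3, 16, 4, 5, 6, 7, 11, 9, 10, 12, 17, 2, 14, 15, 1, 8]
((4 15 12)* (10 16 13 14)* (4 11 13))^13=(4 14 12 16 13 15 10 11)=[0, 1, 2, 3, 14, 5, 6, 7, 8, 9, 11, 4, 16, 15, 12, 10, 13]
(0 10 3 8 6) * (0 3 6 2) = [10, 1, 0, 8, 4, 5, 3, 7, 2, 9, 6] = (0 10 6 3 8 2)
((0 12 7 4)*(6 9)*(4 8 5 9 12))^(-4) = (5 6 7)(8 9 12) = [0, 1, 2, 3, 4, 6, 7, 5, 9, 12, 10, 11, 8]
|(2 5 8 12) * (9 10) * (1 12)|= 10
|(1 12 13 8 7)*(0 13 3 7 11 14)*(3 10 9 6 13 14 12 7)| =|(0 14)(1 7)(6 13 8 11 12 10 9)| =14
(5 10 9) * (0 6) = (0 6)(5 10 9) = [6, 1, 2, 3, 4, 10, 0, 7, 8, 5, 9]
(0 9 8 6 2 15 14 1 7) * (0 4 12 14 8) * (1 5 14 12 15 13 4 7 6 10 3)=(0 9)(1 6 2 13 4 15 8 10 3)(5 14)=[9, 6, 13, 1, 15, 14, 2, 7, 10, 0, 3, 11, 12, 4, 5, 8]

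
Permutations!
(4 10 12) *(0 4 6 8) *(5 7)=(0 4 10 12 6 8)(5 7)=[4, 1, 2, 3, 10, 7, 8, 5, 0, 9, 12, 11, 6]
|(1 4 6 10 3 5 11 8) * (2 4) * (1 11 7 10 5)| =8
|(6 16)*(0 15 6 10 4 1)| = 7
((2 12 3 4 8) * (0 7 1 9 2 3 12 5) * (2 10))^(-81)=(12)(0 9 5 1 2 7 10)=[9, 2, 7, 3, 4, 1, 6, 10, 8, 5, 0, 11, 12]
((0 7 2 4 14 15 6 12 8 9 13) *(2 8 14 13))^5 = (0 4 9 7 13 2 8)(6 12 14 15) = [4, 1, 8, 3, 9, 5, 12, 13, 0, 7, 10, 11, 14, 2, 15, 6]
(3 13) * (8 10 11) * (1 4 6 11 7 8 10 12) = [0, 4, 2, 13, 6, 5, 11, 8, 12, 9, 7, 10, 1, 3] = (1 4 6 11 10 7 8 12)(3 13)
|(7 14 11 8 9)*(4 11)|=|(4 11 8 9 7 14)|=6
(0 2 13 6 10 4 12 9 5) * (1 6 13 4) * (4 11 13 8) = [2, 6, 11, 3, 12, 0, 10, 7, 4, 5, 1, 13, 9, 8] = (0 2 11 13 8 4 12 9 5)(1 6 10)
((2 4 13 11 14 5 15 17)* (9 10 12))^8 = [0, 1, 2, 3, 4, 5, 6, 7, 8, 12, 9, 11, 10, 13, 14, 15, 16, 17] = (17)(9 12 10)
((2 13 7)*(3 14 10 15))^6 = (3 10)(14 15) = [0, 1, 2, 10, 4, 5, 6, 7, 8, 9, 3, 11, 12, 13, 15, 14]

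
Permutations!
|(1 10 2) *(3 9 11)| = |(1 10 2)(3 9 11)| = 3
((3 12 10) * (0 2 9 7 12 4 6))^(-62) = (0 2 9 7 12 10 3 4 6) = [2, 1, 9, 4, 6, 5, 0, 12, 8, 7, 3, 11, 10]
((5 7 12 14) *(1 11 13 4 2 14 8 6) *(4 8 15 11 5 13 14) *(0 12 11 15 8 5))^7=(15)(0 8 1 12 6)(2 4)(5 11 13 7 14)=[8, 12, 4, 3, 2, 11, 0, 14, 1, 9, 10, 13, 6, 7, 5, 15]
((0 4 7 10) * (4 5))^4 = (0 10 7 4 5) = [10, 1, 2, 3, 5, 0, 6, 4, 8, 9, 7]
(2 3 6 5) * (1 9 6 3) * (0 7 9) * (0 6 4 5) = (0 7 9 4 5 2 1 6) = [7, 6, 1, 3, 5, 2, 0, 9, 8, 4]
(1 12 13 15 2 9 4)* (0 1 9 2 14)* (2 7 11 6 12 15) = (0 1 15 14)(2 7 11 6 12 13)(4 9) = [1, 15, 7, 3, 9, 5, 12, 11, 8, 4, 10, 6, 13, 2, 0, 14]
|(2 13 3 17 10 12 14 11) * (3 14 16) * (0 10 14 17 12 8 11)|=|(0 10 8 11 2 13 17 14)(3 12 16)|=24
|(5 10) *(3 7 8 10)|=|(3 7 8 10 5)|=5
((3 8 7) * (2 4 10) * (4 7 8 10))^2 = [0, 1, 3, 2, 4, 5, 6, 10, 8, 9, 7] = (2 3)(7 10)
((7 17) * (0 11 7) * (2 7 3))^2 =(0 3 7)(2 17 11) =[3, 1, 17, 7, 4, 5, 6, 0, 8, 9, 10, 2, 12, 13, 14, 15, 16, 11]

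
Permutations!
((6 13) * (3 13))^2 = (3 6 13) = [0, 1, 2, 6, 4, 5, 13, 7, 8, 9, 10, 11, 12, 3]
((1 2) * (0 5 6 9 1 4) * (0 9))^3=(1 9 4 2)=[0, 9, 1, 3, 2, 5, 6, 7, 8, 4]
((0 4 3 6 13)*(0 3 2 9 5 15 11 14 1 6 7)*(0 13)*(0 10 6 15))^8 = (15)(0 9 4 5 2)(3 13 7) = [9, 1, 0, 13, 5, 2, 6, 3, 8, 4, 10, 11, 12, 7, 14, 15]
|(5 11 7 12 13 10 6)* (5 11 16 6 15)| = 9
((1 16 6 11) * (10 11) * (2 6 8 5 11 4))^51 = [0, 16, 4, 3, 10, 11, 2, 7, 5, 9, 6, 1, 12, 13, 14, 15, 8] = (1 16 8 5 11)(2 4 10 6)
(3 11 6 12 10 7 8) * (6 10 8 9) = (3 11 10 7 9 6 12 8) = [0, 1, 2, 11, 4, 5, 12, 9, 3, 6, 7, 10, 8]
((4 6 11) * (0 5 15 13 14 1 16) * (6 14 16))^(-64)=(0 5 15 13 16)(1 6 11 4 14)=[5, 6, 2, 3, 14, 15, 11, 7, 8, 9, 10, 4, 12, 16, 1, 13, 0]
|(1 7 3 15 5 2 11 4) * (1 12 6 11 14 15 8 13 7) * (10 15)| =|(2 14 10 15 5)(3 8 13 7)(4 12 6 11)| =20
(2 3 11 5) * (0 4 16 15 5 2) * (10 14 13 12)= (0 4 16 15 5)(2 3 11)(10 14 13 12)= [4, 1, 3, 11, 16, 0, 6, 7, 8, 9, 14, 2, 10, 12, 13, 5, 15]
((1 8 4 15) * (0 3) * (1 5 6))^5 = [3, 6, 2, 0, 8, 15, 5, 7, 1, 9, 10, 11, 12, 13, 14, 4] = (0 3)(1 6 5 15 4 8)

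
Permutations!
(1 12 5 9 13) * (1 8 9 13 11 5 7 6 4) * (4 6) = (1 12 7 4)(5 13 8 9 11) = [0, 12, 2, 3, 1, 13, 6, 4, 9, 11, 10, 5, 7, 8]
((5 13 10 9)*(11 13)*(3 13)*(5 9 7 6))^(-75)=[0, 1, 2, 10, 4, 3, 11, 5, 8, 9, 6, 13, 12, 7]=(3 10 6 11 13 7 5)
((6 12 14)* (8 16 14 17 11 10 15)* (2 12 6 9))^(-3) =(2 16 10 12 14 15 17 9 8 11) =[0, 1, 16, 3, 4, 5, 6, 7, 11, 8, 12, 2, 14, 13, 15, 17, 10, 9]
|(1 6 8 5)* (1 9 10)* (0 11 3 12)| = 12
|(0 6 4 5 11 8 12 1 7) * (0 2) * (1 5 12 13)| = |(0 6 4 12 5 11 8 13 1 7 2)| = 11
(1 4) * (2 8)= (1 4)(2 8)= [0, 4, 8, 3, 1, 5, 6, 7, 2]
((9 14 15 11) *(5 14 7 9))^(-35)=[0, 1, 2, 3, 4, 14, 6, 9, 8, 7, 10, 5, 12, 13, 15, 11]=(5 14 15 11)(7 9)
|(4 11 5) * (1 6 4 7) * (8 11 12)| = |(1 6 4 12 8 11 5 7)| = 8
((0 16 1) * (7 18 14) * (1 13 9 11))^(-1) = (0 1 11 9 13 16)(7 14 18) = [1, 11, 2, 3, 4, 5, 6, 14, 8, 13, 10, 9, 12, 16, 18, 15, 0, 17, 7]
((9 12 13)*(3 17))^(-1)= (3 17)(9 13 12)= [0, 1, 2, 17, 4, 5, 6, 7, 8, 13, 10, 11, 9, 12, 14, 15, 16, 3]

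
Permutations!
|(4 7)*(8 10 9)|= 6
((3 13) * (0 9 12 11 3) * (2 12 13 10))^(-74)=(0 9 13)(2 12 11 3 10)=[9, 1, 12, 10, 4, 5, 6, 7, 8, 13, 2, 3, 11, 0]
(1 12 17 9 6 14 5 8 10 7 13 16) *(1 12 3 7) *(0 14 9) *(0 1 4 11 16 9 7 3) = [14, 0, 2, 3, 11, 8, 7, 13, 10, 6, 4, 16, 17, 9, 5, 15, 12, 1] = (0 14 5 8 10 4 11 16 12 17 1)(6 7 13 9)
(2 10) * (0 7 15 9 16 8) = (0 7 15 9 16 8)(2 10) = [7, 1, 10, 3, 4, 5, 6, 15, 0, 16, 2, 11, 12, 13, 14, 9, 8]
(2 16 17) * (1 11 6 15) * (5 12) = [0, 11, 16, 3, 4, 12, 15, 7, 8, 9, 10, 6, 5, 13, 14, 1, 17, 2] = (1 11 6 15)(2 16 17)(5 12)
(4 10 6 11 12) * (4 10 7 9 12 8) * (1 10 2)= (1 10 6 11 8 4 7 9 12 2)= [0, 10, 1, 3, 7, 5, 11, 9, 4, 12, 6, 8, 2]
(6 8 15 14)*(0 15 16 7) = (0 15 14 6 8 16 7) = [15, 1, 2, 3, 4, 5, 8, 0, 16, 9, 10, 11, 12, 13, 6, 14, 7]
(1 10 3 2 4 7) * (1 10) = (2 4 7 10 3) = [0, 1, 4, 2, 7, 5, 6, 10, 8, 9, 3]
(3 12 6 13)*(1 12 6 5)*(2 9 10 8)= (1 12 5)(2 9 10 8)(3 6 13)= [0, 12, 9, 6, 4, 1, 13, 7, 2, 10, 8, 11, 5, 3]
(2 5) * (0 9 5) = (0 9 5 2) = [9, 1, 0, 3, 4, 2, 6, 7, 8, 5]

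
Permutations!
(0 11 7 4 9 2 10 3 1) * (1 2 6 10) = [11, 0, 1, 2, 9, 5, 10, 4, 8, 6, 3, 7] = (0 11 7 4 9 6 10 3 2 1)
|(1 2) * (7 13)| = |(1 2)(7 13)| = 2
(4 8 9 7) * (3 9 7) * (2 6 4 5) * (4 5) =(2 6 5)(3 9)(4 8 7) =[0, 1, 6, 9, 8, 2, 5, 4, 7, 3]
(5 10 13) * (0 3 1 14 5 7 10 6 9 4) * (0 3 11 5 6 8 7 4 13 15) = (0 11 5 8 7 10 15)(1 14 6 9 13 4 3) = [11, 14, 2, 1, 3, 8, 9, 10, 7, 13, 15, 5, 12, 4, 6, 0]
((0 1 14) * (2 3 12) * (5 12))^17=(0 14 1)(2 3 5 12)=[14, 0, 3, 5, 4, 12, 6, 7, 8, 9, 10, 11, 2, 13, 1]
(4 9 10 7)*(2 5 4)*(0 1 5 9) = (0 1 5 4)(2 9 10 7) = [1, 5, 9, 3, 0, 4, 6, 2, 8, 10, 7]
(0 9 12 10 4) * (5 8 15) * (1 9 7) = (0 7 1 9 12 10 4)(5 8 15) = [7, 9, 2, 3, 0, 8, 6, 1, 15, 12, 4, 11, 10, 13, 14, 5]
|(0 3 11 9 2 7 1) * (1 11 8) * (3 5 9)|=9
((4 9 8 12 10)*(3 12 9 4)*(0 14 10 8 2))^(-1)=(0 2 9 8 12 3 10 14)=[2, 1, 9, 10, 4, 5, 6, 7, 12, 8, 14, 11, 3, 13, 0]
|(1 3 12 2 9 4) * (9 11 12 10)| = |(1 3 10 9 4)(2 11 12)| = 15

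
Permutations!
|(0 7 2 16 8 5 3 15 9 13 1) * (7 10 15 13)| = 12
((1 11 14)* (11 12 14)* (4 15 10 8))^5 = (1 14 12)(4 15 10 8) = [0, 14, 2, 3, 15, 5, 6, 7, 4, 9, 8, 11, 1, 13, 12, 10]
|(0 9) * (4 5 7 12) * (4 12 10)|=|(12)(0 9)(4 5 7 10)|=4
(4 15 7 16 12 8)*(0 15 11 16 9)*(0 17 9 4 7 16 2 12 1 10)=(0 15 16 1 10)(2 12 8 7 4 11)(9 17)=[15, 10, 12, 3, 11, 5, 6, 4, 7, 17, 0, 2, 8, 13, 14, 16, 1, 9]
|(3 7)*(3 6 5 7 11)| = |(3 11)(5 7 6)| = 6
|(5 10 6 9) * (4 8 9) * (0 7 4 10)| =6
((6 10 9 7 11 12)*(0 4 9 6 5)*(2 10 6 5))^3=(0 7 2)(4 11 10)(5 9 12)=[7, 1, 0, 3, 11, 9, 6, 2, 8, 12, 4, 10, 5]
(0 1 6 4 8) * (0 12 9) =(0 1 6 4 8 12 9) =[1, 6, 2, 3, 8, 5, 4, 7, 12, 0, 10, 11, 9]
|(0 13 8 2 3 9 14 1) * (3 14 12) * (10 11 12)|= |(0 13 8 2 14 1)(3 9 10 11 12)|= 30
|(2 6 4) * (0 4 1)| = 5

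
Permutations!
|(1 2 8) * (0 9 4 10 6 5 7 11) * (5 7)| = 21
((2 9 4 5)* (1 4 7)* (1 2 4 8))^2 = (2 7 9) = [0, 1, 7, 3, 4, 5, 6, 9, 8, 2]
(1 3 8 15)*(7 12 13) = (1 3 8 15)(7 12 13) = [0, 3, 2, 8, 4, 5, 6, 12, 15, 9, 10, 11, 13, 7, 14, 1]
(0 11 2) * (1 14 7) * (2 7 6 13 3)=(0 11 7 1 14 6 13 3 2)=[11, 14, 0, 2, 4, 5, 13, 1, 8, 9, 10, 7, 12, 3, 6]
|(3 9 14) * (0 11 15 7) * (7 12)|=15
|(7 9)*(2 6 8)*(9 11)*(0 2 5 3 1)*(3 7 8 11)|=10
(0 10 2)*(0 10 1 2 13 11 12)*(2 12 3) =[1, 12, 10, 2, 4, 5, 6, 7, 8, 9, 13, 3, 0, 11] =(0 1 12)(2 10 13 11 3)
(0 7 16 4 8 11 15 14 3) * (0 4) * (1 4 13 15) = (0 7 16)(1 4 8 11)(3 13 15 14) = [7, 4, 2, 13, 8, 5, 6, 16, 11, 9, 10, 1, 12, 15, 3, 14, 0]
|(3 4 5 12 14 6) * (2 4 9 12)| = |(2 4 5)(3 9 12 14 6)| = 15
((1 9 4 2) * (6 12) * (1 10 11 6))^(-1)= (1 12 6 11 10 2 4 9)= [0, 12, 4, 3, 9, 5, 11, 7, 8, 1, 2, 10, 6]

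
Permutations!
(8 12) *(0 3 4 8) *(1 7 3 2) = (0 2 1 7 3 4 8 12) = [2, 7, 1, 4, 8, 5, 6, 3, 12, 9, 10, 11, 0]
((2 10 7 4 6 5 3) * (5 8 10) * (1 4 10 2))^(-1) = (1 3 5 2 8 6 4)(7 10) = [0, 3, 8, 5, 1, 2, 4, 10, 6, 9, 7]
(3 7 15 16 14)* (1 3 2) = [0, 3, 1, 7, 4, 5, 6, 15, 8, 9, 10, 11, 12, 13, 2, 16, 14] = (1 3 7 15 16 14 2)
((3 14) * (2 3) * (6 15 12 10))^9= (6 15 12 10)= [0, 1, 2, 3, 4, 5, 15, 7, 8, 9, 6, 11, 10, 13, 14, 12]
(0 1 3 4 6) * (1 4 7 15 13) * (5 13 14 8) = (0 4 6)(1 3 7 15 14 8 5 13) = [4, 3, 2, 7, 6, 13, 0, 15, 5, 9, 10, 11, 12, 1, 8, 14]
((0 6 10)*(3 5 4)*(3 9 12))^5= (12)(0 10 6)= [10, 1, 2, 3, 4, 5, 0, 7, 8, 9, 6, 11, 12]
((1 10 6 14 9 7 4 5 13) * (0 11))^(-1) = [11, 13, 2, 3, 7, 4, 10, 9, 8, 14, 1, 0, 12, 5, 6] = (0 11)(1 13 5 4 7 9 14 6 10)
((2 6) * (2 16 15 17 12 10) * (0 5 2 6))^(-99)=(6 17)(10 15)(12 16)=[0, 1, 2, 3, 4, 5, 17, 7, 8, 9, 15, 11, 16, 13, 14, 10, 12, 6]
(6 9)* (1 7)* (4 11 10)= (1 7)(4 11 10)(6 9)= [0, 7, 2, 3, 11, 5, 9, 1, 8, 6, 4, 10]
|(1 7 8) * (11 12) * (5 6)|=6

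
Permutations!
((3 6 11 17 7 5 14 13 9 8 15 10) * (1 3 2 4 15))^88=(17)=[0, 1, 2, 3, 4, 5, 6, 7, 8, 9, 10, 11, 12, 13, 14, 15, 16, 17]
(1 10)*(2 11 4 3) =[0, 10, 11, 2, 3, 5, 6, 7, 8, 9, 1, 4] =(1 10)(2 11 4 3)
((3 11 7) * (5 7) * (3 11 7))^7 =(3 5 11 7) =[0, 1, 2, 5, 4, 11, 6, 3, 8, 9, 10, 7]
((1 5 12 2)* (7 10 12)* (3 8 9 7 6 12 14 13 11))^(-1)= (1 2 12 6 5)(3 11 13 14 10 7 9 8)= [0, 2, 12, 11, 4, 1, 5, 9, 3, 8, 7, 13, 6, 14, 10]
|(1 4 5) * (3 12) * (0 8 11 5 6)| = 14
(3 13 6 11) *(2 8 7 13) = (2 8 7 13 6 11 3) = [0, 1, 8, 2, 4, 5, 11, 13, 7, 9, 10, 3, 12, 6]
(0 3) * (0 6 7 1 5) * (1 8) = (0 3 6 7 8 1 5) = [3, 5, 2, 6, 4, 0, 7, 8, 1]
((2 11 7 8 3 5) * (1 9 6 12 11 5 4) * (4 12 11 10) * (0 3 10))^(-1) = (0 12 3)(1 4 10 8 7 11 6 9)(2 5) = [12, 4, 5, 0, 10, 2, 9, 11, 7, 1, 8, 6, 3]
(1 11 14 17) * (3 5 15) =(1 11 14 17)(3 5 15) =[0, 11, 2, 5, 4, 15, 6, 7, 8, 9, 10, 14, 12, 13, 17, 3, 16, 1]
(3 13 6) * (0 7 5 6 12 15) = [7, 1, 2, 13, 4, 6, 3, 5, 8, 9, 10, 11, 15, 12, 14, 0] = (0 7 5 6 3 13 12 15)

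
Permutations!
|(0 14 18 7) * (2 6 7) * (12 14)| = |(0 12 14 18 2 6 7)| = 7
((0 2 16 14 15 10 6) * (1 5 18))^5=(0 10 14 2 6 15 16)(1 18 5)=[10, 18, 6, 3, 4, 1, 15, 7, 8, 9, 14, 11, 12, 13, 2, 16, 0, 17, 5]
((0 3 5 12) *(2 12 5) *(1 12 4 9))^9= (0 2 9 12 3 4 1)= [2, 0, 9, 4, 1, 5, 6, 7, 8, 12, 10, 11, 3]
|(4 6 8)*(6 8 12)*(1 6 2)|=|(1 6 12 2)(4 8)|=4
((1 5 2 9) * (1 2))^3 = [0, 5, 9, 3, 4, 1, 6, 7, 8, 2] = (1 5)(2 9)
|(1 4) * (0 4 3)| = |(0 4 1 3)| = 4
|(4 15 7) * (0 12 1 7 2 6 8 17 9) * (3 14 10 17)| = 14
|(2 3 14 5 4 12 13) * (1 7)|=14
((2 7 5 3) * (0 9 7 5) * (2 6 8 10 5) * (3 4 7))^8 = (0 7 4 5 10 8 6 3 9) = [7, 1, 2, 9, 5, 10, 3, 4, 6, 0, 8]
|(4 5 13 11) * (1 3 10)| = |(1 3 10)(4 5 13 11)| = 12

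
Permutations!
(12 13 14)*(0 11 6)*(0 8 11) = [0, 1, 2, 3, 4, 5, 8, 7, 11, 9, 10, 6, 13, 14, 12] = (6 8 11)(12 13 14)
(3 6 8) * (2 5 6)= (2 5 6 8 3)= [0, 1, 5, 2, 4, 6, 8, 7, 3]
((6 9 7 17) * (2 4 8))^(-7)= (2 8 4)(6 9 7 17)= [0, 1, 8, 3, 2, 5, 9, 17, 4, 7, 10, 11, 12, 13, 14, 15, 16, 6]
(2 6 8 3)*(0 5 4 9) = (0 5 4 9)(2 6 8 3) = [5, 1, 6, 2, 9, 4, 8, 7, 3, 0]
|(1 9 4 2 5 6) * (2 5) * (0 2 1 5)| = |(0 2 1 9 4)(5 6)| = 10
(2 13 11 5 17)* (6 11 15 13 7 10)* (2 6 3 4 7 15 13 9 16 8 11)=(2 15 9 16 8 11 5 17 6)(3 4 7 10)=[0, 1, 15, 4, 7, 17, 2, 10, 11, 16, 3, 5, 12, 13, 14, 9, 8, 6]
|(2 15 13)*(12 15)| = |(2 12 15 13)| = 4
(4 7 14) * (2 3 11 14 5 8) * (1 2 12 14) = [0, 2, 3, 11, 7, 8, 6, 5, 12, 9, 10, 1, 14, 13, 4] = (1 2 3 11)(4 7 5 8 12 14)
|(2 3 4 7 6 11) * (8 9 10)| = 6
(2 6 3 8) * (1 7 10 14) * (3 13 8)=(1 7 10 14)(2 6 13 8)=[0, 7, 6, 3, 4, 5, 13, 10, 2, 9, 14, 11, 12, 8, 1]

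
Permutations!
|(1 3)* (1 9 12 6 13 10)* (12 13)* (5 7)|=|(1 3 9 13 10)(5 7)(6 12)|=10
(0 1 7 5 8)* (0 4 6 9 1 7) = (0 7 5 8 4 6 9 1) = [7, 0, 2, 3, 6, 8, 9, 5, 4, 1]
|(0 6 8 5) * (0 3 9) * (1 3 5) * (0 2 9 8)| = 6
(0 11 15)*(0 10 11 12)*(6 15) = [12, 1, 2, 3, 4, 5, 15, 7, 8, 9, 11, 6, 0, 13, 14, 10] = (0 12)(6 15 10 11)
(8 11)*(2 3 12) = (2 3 12)(8 11) = [0, 1, 3, 12, 4, 5, 6, 7, 11, 9, 10, 8, 2]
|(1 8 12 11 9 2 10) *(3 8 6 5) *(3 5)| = 9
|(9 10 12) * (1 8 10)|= 5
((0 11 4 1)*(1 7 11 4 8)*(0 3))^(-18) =(0 11 3 7 1 4 8) =[11, 4, 2, 7, 8, 5, 6, 1, 0, 9, 10, 3]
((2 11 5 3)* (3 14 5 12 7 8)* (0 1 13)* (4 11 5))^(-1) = (0 13 1)(2 3 8 7 12 11 4 14 5) = [13, 0, 3, 8, 14, 2, 6, 12, 7, 9, 10, 4, 11, 1, 5]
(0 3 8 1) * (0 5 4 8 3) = (1 5 4 8) = [0, 5, 2, 3, 8, 4, 6, 7, 1]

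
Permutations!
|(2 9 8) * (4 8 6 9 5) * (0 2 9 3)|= 8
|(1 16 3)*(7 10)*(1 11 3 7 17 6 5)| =|(1 16 7 10 17 6 5)(3 11)| =14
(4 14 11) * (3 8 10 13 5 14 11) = (3 8 10 13 5 14)(4 11) = [0, 1, 2, 8, 11, 14, 6, 7, 10, 9, 13, 4, 12, 5, 3]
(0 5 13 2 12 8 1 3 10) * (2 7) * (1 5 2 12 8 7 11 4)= [2, 3, 8, 10, 1, 13, 6, 12, 5, 9, 0, 4, 7, 11]= (0 2 8 5 13 11 4 1 3 10)(7 12)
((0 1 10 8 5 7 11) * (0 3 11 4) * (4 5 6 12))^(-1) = (0 4 12 6 8 10 1)(3 11)(5 7) = [4, 0, 2, 11, 12, 7, 8, 5, 10, 9, 1, 3, 6]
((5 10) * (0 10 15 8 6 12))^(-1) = (0 12 6 8 15 5 10) = [12, 1, 2, 3, 4, 10, 8, 7, 15, 9, 0, 11, 6, 13, 14, 5]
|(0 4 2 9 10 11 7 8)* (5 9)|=|(0 4 2 5 9 10 11 7 8)|=9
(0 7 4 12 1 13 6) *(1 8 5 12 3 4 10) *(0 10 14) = (0 7 14)(1 13 6 10)(3 4)(5 12 8) = [7, 13, 2, 4, 3, 12, 10, 14, 5, 9, 1, 11, 8, 6, 0]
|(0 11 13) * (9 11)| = 4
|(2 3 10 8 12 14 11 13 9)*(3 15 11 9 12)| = 21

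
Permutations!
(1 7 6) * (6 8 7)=(1 6)(7 8)=[0, 6, 2, 3, 4, 5, 1, 8, 7]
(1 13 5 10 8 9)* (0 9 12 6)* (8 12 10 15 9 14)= (0 14 8 10 12 6)(1 13 5 15 9)= [14, 13, 2, 3, 4, 15, 0, 7, 10, 1, 12, 11, 6, 5, 8, 9]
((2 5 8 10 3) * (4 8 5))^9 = (2 3 10 8 4) = [0, 1, 3, 10, 2, 5, 6, 7, 4, 9, 8]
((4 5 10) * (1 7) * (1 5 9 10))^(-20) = (1 7 5)(4 9 10) = [0, 7, 2, 3, 9, 1, 6, 5, 8, 10, 4]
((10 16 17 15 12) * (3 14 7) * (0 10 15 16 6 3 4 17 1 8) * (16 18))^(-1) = (0 8 1 16 18 17 4 7 14 3 6 10)(12 15) = [8, 16, 2, 6, 7, 5, 10, 14, 1, 9, 0, 11, 15, 13, 3, 12, 18, 4, 17]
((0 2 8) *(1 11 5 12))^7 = (0 2 8)(1 12 5 11) = [2, 12, 8, 3, 4, 11, 6, 7, 0, 9, 10, 1, 5]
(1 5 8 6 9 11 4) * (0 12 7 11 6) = [12, 5, 2, 3, 1, 8, 9, 11, 0, 6, 10, 4, 7] = (0 12 7 11 4 1 5 8)(6 9)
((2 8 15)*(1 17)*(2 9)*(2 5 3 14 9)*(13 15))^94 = [0, 1, 13, 9, 4, 14, 6, 7, 15, 3, 10, 11, 12, 2, 5, 8, 16, 17] = (17)(2 13)(3 9)(5 14)(8 15)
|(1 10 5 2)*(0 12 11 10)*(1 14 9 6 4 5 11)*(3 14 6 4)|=|(0 12 1)(2 6 3 14 9 4 5)(10 11)|=42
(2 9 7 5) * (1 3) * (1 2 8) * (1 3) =(2 9 7 5 8 3) =[0, 1, 9, 2, 4, 8, 6, 5, 3, 7]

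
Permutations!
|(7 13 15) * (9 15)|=|(7 13 9 15)|=4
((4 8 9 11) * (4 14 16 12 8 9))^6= [0, 1, 2, 3, 8, 5, 6, 7, 12, 4, 10, 9, 16, 13, 11, 15, 14]= (4 8 12 16 14 11 9)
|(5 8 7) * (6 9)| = 6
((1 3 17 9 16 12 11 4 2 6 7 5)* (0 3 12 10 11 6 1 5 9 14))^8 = (17)(1 4 10 9 6)(2 11 16 7 12) = [0, 4, 11, 3, 10, 5, 1, 12, 8, 6, 9, 16, 2, 13, 14, 15, 7, 17]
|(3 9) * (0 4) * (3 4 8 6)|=6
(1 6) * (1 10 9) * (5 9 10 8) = (10)(1 6 8 5 9) = [0, 6, 2, 3, 4, 9, 8, 7, 5, 1, 10]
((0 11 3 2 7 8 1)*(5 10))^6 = (0 1 8 7 2 3 11) = [1, 8, 3, 11, 4, 5, 6, 2, 7, 9, 10, 0]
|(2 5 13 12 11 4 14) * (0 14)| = |(0 14 2 5 13 12 11 4)| = 8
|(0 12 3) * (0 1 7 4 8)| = 7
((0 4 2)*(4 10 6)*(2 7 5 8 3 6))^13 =(0 10 2)(3 6 4 7 5 8) =[10, 1, 0, 6, 7, 8, 4, 5, 3, 9, 2]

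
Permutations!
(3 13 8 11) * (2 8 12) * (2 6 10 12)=(2 8 11 3 13)(6 10 12)=[0, 1, 8, 13, 4, 5, 10, 7, 11, 9, 12, 3, 6, 2]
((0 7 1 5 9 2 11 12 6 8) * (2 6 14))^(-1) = [8, 7, 14, 3, 4, 1, 9, 0, 6, 5, 10, 2, 11, 13, 12] = (0 8 6 9 5 1 7)(2 14 12 11)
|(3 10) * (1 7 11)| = 6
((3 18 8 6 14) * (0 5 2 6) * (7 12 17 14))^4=(0 7 3 5 12 18 2 17 8 6 14)=[7, 1, 17, 5, 4, 12, 14, 3, 6, 9, 10, 11, 18, 13, 0, 15, 16, 8, 2]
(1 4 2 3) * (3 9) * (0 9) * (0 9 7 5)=(0 7 5)(1 4 2 9 3)=[7, 4, 9, 1, 2, 0, 6, 5, 8, 3]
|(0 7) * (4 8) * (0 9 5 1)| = |(0 7 9 5 1)(4 8)| = 10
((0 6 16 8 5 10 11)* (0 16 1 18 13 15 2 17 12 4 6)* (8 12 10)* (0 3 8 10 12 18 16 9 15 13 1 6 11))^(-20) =(1 16 18)(2 17 12 4 11 9 15) =[0, 16, 17, 3, 11, 5, 6, 7, 8, 15, 10, 9, 4, 13, 14, 2, 18, 12, 1]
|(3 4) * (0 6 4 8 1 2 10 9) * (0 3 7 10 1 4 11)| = |(0 6 11)(1 2)(3 8 4 7 10 9)| = 6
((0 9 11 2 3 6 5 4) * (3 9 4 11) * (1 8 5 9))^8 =(1 11 8 2 5)(3 9 6) =[0, 11, 5, 9, 4, 1, 3, 7, 2, 6, 10, 8]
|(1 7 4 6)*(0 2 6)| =6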